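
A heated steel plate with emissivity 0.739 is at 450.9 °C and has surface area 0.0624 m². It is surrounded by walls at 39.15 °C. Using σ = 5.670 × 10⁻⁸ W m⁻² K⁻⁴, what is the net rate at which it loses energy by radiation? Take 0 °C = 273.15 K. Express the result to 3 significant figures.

T = 450.9 °C + 273.15 = 724.05 K.
Surroundings: T = 39.15 °C + 273.15 = 312.30 K.
Area A = 0.0624 m².
Net radiated power P_net = εσA(T⁴ − T₀⁴) = 0.739×5.670×10⁻⁸×0.0624×(724.05⁴ − 312.30⁴).
T⁴ − T₀⁴ = 2.74836×10¹¹ − 9.51235×10⁹ = 2.65324×10¹¹ K⁴, so P_net = 694 W.

Net loss ≈ 694 W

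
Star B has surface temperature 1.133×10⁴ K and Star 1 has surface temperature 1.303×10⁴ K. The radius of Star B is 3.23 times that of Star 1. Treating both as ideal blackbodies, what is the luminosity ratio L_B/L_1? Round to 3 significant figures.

L_B/L_1 ≈ 5.96

L ∝ R²T⁴, so L_B/L_1 = (R_B/R_1)²(T_B/T_1)⁴ = (3.23)² × (1.133×10⁴/1.303×10⁴)⁴ = 10.4329 × 0.571665 = 5.96.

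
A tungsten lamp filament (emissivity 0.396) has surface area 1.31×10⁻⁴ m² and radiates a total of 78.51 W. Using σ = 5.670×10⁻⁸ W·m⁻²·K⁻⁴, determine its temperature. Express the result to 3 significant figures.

T ≈ 2.27×10³ K

Area A = 1.31×10⁻⁴ m².
P = εσAT⁴ ⇒ T = (P/(εσA))^(1/4) = (78.51/(0.396×5.670×10⁻⁸×1.31×10⁻⁴))^(1/4) = 2.27×10³ K.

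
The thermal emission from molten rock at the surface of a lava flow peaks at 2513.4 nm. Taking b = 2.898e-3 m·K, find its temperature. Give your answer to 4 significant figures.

Wien's law gives T = b/λ_max = (2.898×10⁻³ m·K)/(2.5134×10⁻⁶ m) = 1153 K.

T ≈ 1153 K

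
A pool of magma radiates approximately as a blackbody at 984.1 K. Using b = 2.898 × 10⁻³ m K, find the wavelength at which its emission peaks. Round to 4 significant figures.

Wien's displacement law: λ_max = b/T = (2.898×10⁻³ m·K)/(984.1 K) = 2.9448×10⁻⁶ m.
That is 2945 nm, in the infrared range.

λ_max ≈ 2945 nm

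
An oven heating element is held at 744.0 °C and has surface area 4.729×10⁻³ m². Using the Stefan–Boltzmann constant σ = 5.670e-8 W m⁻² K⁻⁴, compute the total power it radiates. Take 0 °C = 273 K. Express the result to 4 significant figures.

P ≈ 286.8 W

T = 744.0 °C + 273 = 1017.0 K.
Area A = 4.729×10⁻³ m².
P = σAT⁴ = 5.670×10⁻⁸ × 4.729×10⁻³ × (1017.0)⁴ = 286.8 W.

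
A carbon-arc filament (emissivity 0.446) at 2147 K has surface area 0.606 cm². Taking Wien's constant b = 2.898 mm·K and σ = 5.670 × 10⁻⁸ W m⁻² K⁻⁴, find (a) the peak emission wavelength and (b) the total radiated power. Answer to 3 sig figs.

(a) λ_max = b/T = 2.898×10⁻³/2147 = 1.350×10⁻⁶ m = 1.35 μm.
Area A = 0.606 cm² = 6.06×10⁻⁵ m².
(b) P = εσAT⁴ = 0.446×5.670×10⁻⁸×6.06×10⁻⁵×(2147)⁴ = 32.6 W.

λ_max ≈ 1.35 μm; P ≈ 32.6 W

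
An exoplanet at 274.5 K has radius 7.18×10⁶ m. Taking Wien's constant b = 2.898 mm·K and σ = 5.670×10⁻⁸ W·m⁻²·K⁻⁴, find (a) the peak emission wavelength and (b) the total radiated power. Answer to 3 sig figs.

(a) λ_max = b/T = 2.898×10⁻³/274.5 = 1.056×10⁻⁵ m = 10.6 μm.
Surface area A = 4πR² = 4π(7.18×10⁶ m)² = 6.47827×10¹⁴ m².
(b) P = σAT⁴ = 5.670×10⁻⁸×6.47827×10¹⁴×(274.5)⁴ = 2.09×10¹⁷ W.

λ_max ≈ 10.6 μm; P ≈ 2.09×10¹⁷ W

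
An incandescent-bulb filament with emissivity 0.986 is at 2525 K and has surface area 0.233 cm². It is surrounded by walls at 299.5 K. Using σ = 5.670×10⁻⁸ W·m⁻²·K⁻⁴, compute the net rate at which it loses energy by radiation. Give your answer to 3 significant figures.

Area A = 0.233 cm² = 2.33×10⁻⁵ m².
Net radiated power P_net = εσA(T⁴ − T₀⁴) = 0.986×5.670×10⁻⁸×2.33×10⁻⁵×(2525⁴ − 299.5⁴).
T⁴ − T₀⁴ = 4.06486×10¹³ − 8.04613×10⁹ = 4.06406×10¹³ K⁴, so P_net = 52.9 W.

Net loss ≈ 52.9 W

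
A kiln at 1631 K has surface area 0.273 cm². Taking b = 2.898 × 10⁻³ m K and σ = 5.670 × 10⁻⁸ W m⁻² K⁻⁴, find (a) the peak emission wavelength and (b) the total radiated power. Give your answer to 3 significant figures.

(a) λ_max = b/T = 2.898×10⁻³/1631 = 1.777×10⁻⁶ m = 1.78 μm.
Area A = 0.273 cm² = 2.73×10⁻⁵ m².
(b) P = σAT⁴ = 5.670×10⁻⁸×2.73×10⁻⁵×(1631)⁴ = 11.0 W.

λ_max ≈ 1.78 μm; P ≈ 11.0 W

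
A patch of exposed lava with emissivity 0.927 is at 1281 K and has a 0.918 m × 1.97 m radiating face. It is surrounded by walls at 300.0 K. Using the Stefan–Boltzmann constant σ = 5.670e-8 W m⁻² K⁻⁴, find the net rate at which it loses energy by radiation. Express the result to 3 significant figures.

Net loss ≈ 2.55×10⁵ W

Area A = 0.918 × 1.97 = 1.80846 m².
Net radiated power P_net = εσA(T⁴ − T₀⁴) = 0.927×5.670×10⁻⁸×1.80846×(1281⁴ − 300.0⁴).
T⁴ − T₀⁴ = 2.69275×10¹² − 8.10000×10⁹ = 2.68465×10¹² K⁴, so P_net = 2.55×10⁵ W.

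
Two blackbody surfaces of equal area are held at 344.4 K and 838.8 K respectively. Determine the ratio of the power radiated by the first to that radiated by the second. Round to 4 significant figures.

With equal areas, P₁/P₂ = (T₁/T₂)⁴ = (344.4/838.8)⁴ = 0.02842.

P₁/P₂ ≈ 0.02842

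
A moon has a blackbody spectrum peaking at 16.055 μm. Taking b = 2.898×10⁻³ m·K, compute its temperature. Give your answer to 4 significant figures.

T ≈ 180.5 K

Wien's law gives T = b/λ_max = (2.898×10⁻³ m·K)/(1.6055×10⁻⁵ m) = 180.5 K.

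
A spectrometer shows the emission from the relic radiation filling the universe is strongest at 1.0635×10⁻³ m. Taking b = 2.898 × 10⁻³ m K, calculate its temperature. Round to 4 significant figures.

T ≈ 2.725 K

Wien's law gives T = b/λ_max = (2.898×10⁻³ m·K)/(1.0635×10⁻³ m) = 2.725 K.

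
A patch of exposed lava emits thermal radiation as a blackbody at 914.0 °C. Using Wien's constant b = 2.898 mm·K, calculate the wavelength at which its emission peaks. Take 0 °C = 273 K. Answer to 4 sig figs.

T = 914.0 °C + 273 = 1187.0 K.
Wien's displacement law: λ_max = b/T = (2.898×10⁻³ m·K)/(1187.0 K) = 2.4414×10⁻⁶ m.
That is 2.441 μm, in the infrared range.

λ_max ≈ 2.441 μm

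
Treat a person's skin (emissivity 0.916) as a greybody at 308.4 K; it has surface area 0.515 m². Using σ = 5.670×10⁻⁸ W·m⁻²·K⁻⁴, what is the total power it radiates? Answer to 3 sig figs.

P ≈ 242 W

Area A = 0.515 m².
P = εσAT⁴ = 0.916 × 5.670×10⁻⁸ × 0.515 × (308.4)⁴ = 242 W.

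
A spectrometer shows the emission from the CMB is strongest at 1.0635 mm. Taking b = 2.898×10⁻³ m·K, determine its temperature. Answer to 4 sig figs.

T ≈ 2.725 K

Wien's law gives T = b/λ_max = (2.898×10⁻³ m·K)/(1.0635×10⁻³ m) = 2.725 K.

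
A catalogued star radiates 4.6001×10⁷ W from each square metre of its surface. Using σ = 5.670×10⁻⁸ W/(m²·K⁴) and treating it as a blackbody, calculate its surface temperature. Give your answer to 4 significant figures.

T ≈ 5337 K

I = σT⁴, so T = (I/σ)^(1/4) = (4.6001×10⁷/(5.670×10⁻⁸))^(1/4) = 5337 K.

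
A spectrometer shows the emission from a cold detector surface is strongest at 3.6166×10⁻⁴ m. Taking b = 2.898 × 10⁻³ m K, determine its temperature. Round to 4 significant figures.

T ≈ 8.013 K

Wien's law gives T = b/λ_max = (2.898×10⁻³ m·K)/(3.6166×10⁻⁴ m) = 8.013 K.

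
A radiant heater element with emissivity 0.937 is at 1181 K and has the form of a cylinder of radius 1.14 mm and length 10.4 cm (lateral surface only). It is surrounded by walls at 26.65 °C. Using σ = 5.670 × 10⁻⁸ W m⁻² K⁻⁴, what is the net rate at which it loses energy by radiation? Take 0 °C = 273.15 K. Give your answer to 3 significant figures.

Surroundings: T = 26.65 °C + 273.15 = 299.80 K.
Lateral area A = 2πrL = 2π×1.14×10⁻³×0.104 = 7.44934×10⁻⁴ m².
Net radiated power P_net = εσA(T⁴ − T₀⁴) = 0.937×5.670×10⁻⁸×7.44934×10⁻⁴×(1181⁴ − 299.80⁴).
T⁴ − T₀⁴ = 1.94536×10¹² − 8.07842×10⁹ = 1.93728×10¹² K⁴, so P_net = 76.7 W.

Net loss ≈ 76.7 W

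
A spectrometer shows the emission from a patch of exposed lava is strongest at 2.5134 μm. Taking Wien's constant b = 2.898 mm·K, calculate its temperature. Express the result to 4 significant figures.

T ≈ 1153 K

Wien's law gives T = b/λ_max = (2.898×10⁻³ m·K)/(2.5134×10⁻⁶ m) = 1153 K.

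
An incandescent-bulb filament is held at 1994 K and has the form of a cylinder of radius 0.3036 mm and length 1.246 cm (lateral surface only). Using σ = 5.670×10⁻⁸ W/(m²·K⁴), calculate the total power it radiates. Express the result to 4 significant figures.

P ≈ 21.31 W

Lateral area A = 2πrL = 2π×3.036×10⁻⁴×0.01246 = 2.37684×10⁻⁵ m².
P = σAT⁴ = 5.670×10⁻⁸ × 2.37684×10⁻⁵ × (1994)⁴ = 21.31 W.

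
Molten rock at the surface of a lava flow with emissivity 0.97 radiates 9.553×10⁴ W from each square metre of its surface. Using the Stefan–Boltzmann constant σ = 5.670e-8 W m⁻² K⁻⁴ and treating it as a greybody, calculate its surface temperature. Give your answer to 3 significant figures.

I = εσT⁴, so T = (I/εσ)^(1/4) = (9.553×10⁴/(0.97×5.670×10⁻⁸))^(1/4) = 1.15×10³ K.

T ≈ 1.15×10³ K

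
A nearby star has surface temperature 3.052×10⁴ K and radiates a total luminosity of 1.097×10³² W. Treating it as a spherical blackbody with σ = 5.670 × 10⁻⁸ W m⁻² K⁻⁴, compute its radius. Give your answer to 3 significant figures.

R ≈ 1.33×10¹⁰ m

L = 4πR²σT⁴ ⇒ R = √(L/(4πσT⁴)).
σT⁴ = 4.91950×10¹⁰ W/m², so R = √(1.097×10³²/(4π×4.91950×10¹⁰)) = 1.33×10¹⁰ m.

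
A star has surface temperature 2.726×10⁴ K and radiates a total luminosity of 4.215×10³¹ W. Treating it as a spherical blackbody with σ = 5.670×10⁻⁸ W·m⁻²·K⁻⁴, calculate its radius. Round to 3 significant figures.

L = 4πR²σT⁴ ⇒ R = √(L/(4πσT⁴)).
σT⁴ = 3.13102×10¹⁰ W/m², so R = √(4.215×10³¹/(4π×3.13102×10¹⁰)) = 1.04×10¹⁰ m.

R ≈ 1.04×10¹⁰ m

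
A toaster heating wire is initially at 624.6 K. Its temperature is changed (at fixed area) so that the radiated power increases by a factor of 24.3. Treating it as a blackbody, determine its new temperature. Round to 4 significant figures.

P ∝ T⁴, so T₂/T₁ = (P₂/P₁)^(1/4) = (24.3)^(1/4) = 2.22025.
T₂ = 624.6 × 2.22025 = 1387 K.

T₂ ≈ 1387 K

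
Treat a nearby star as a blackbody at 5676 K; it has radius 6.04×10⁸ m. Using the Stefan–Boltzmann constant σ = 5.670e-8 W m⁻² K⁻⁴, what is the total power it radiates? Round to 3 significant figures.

Surface area A = 4πR² = 4π(6.04×10⁸ m)² = 4.58441×10¹⁸ m².
P = σAT⁴ = 5.670×10⁻⁸ × 4.58441×10¹⁸ × (5676)⁴ = 2.70×10²⁶ W.

P ≈ 2.70×10²⁶ W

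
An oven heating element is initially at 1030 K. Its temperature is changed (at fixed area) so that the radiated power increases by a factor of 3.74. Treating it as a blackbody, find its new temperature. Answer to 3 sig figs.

T₂ ≈ 1.43×10³ K

P ∝ T⁴, so T₂/T₁ = (P₂/P₁)^(1/4) = (3.74)^(1/4) = 1.39065.
T₂ = 1030 × 1.39065 = 1.43×10³ K.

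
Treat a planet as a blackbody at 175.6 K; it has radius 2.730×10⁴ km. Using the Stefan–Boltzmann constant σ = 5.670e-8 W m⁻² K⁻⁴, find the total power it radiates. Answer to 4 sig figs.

Surface area A = 4πR² = 4π(2.730×10⁷ m)² = 9.36559×10¹⁵ m².
P = σAT⁴ = 5.670×10⁻⁸ × 9.36559×10¹⁵ × (175.6)⁴ = 5.049×10¹⁷ W.

P ≈ 5.049×10¹⁷ W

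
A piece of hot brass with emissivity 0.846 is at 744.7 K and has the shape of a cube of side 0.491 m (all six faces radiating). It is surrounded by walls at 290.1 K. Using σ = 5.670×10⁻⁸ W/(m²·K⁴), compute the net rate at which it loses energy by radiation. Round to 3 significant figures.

Net loss ≈ 2.08×10⁴ W

Area A = 6s² = 6×(0.491 m)² = 1.44649 m².
Net radiated power P_net = εσA(T⁴ − T₀⁴) = 0.846×5.670×10⁻⁸×1.44649×(744.7⁴ − 290.1⁴).
T⁴ − T₀⁴ = 3.07557×10¹¹ − 7.08257×10⁹ = 3.00474×10¹¹ K⁴, so P_net = 2.08×10⁴ W.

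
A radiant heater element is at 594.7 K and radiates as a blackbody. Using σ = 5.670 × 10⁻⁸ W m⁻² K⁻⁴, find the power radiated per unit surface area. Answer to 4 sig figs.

Stefan–Boltzmann: I = σT⁴ = 5.670×10⁻⁸ × (594.7)⁴ = 7092 W/m².

I ≈ 7092 W/m²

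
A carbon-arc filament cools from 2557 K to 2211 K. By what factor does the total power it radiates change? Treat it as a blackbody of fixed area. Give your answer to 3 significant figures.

P ∝ T⁴, so P₂/P₁ = (T₂/T₁)⁴ = (2211/2557)⁴ = (0.864685)⁴ = 0.559.

P₂/P₁ ≈ 0.559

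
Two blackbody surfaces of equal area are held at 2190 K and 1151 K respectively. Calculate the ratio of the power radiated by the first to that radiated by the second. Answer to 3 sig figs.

P₁/P₂ ≈ 13.1

With equal areas, P₁/P₂ = (T₁/T₂)⁴ = (2190/1151)⁴ = 13.1.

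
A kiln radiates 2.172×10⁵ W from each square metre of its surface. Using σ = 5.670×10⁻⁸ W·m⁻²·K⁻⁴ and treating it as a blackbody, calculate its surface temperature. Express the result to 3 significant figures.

I = σT⁴, so T = (I/σ)^(1/4) = (2.172×10⁵/(5.670×10⁻⁸))^(1/4) = 1.40×10³ K.

T ≈ 1.40×10³ K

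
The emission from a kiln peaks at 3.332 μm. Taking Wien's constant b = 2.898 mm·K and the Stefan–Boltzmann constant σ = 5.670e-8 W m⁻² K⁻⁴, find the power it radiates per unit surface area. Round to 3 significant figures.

I ≈ 3.24×10⁴ W/m²

Wien's law: T = b/λ_max = 2.898×10⁻³/3.332×10⁻⁶ = 869.748 K.
Then I = σT⁴ = 5.670×10⁻⁸×(869.748)⁴ = 3.24×10⁴ W/m².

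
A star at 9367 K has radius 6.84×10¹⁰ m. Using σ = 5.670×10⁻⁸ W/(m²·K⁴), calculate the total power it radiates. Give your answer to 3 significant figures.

Surface area A = 4πR² = 4π(6.84×10¹⁰ m)² = 5.87925×10²² m².
P = σAT⁴ = 5.670×10⁻⁸ × 5.87925×10²² × (9367)⁴ = 2.57×10³¹ W.

P ≈ 2.57×10³¹ W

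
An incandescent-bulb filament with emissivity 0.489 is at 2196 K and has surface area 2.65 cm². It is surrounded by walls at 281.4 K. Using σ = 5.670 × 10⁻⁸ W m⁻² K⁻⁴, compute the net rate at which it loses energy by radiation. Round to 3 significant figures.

Area A = 2.65 cm² = 2.65×10⁻⁴ m².
Net radiated power P_net = εσA(T⁴ − T₀⁴) = 0.489×5.670×10⁻⁸×2.65×10⁻⁴×(2196⁴ − 281.4⁴).
T⁴ − T₀⁴ = 2.32557×10¹³ − 6.27042×10⁹ = 2.32494×10¹³ K⁴, so P_net = 171 W.

Net loss ≈ 171 W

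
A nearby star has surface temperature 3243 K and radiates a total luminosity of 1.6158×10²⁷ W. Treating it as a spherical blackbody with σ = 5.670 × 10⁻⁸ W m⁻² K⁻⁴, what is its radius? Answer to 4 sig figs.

L = 4πR²σT⁴ ⇒ R = √(L/(4πσT⁴)).
σT⁴ = 6.27149×10⁶ W/m², so R = √(1.6158×10²⁷/(4π×6.27149×10⁶)) = 4.528×10⁹ m.

R ≈ 4.528×10⁹ m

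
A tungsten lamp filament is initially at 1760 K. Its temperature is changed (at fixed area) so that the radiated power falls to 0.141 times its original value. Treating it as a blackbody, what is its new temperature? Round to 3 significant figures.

P ∝ T⁴, so T₂/T₁ = (P₂/P₁)^(1/4) = (0.141)^(1/4) = 0.612780.
T₂ = 1760 × 0.612780 = 1.08×10³ K.

T₂ ≈ 1.08×10³ K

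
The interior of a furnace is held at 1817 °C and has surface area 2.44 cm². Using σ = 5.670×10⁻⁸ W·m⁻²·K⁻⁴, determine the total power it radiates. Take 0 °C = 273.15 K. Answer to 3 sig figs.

P ≈ 264 W

T = 1817 °C + 273.15 = 2090.15 K.
Area A = 2.44 cm² = 2.44×10⁻⁴ m².
P = σAT⁴ = 5.670×10⁻⁸ × 2.44×10⁻⁴ × (2090.15)⁴ = 264 W.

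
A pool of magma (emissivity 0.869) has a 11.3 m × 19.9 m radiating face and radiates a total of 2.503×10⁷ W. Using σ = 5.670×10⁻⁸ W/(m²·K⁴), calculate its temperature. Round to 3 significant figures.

T ≈ 1.23×10³ K

Area A = 11.3 × 19.9 = 224.87 m².
P = εσAT⁴ ⇒ T = (P/(εσA))^(1/4) = (2.503×10⁷/(0.869×5.670×10⁻⁸×224.87))^(1/4) = 1.23×10³ K.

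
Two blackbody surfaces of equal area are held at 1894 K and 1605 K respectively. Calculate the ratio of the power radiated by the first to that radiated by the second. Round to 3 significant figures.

P₁/P₂ ≈ 1.94

With equal areas, P₁/P₂ = (T₁/T₂)⁴ = (1894/1605)⁴ = 1.94.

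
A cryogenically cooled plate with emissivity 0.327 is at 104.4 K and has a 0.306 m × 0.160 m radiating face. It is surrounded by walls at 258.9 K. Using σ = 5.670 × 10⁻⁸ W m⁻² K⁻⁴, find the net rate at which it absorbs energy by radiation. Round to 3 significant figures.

Area A = 0.306 × 0.160 = 0.04896 m².
Net radiated power P_net = εσA(T⁴ − T₀⁴) = 0.327×5.670×10⁻⁸×0.04896×(104.4⁴ − 258.9⁴).
T⁴ − T₀⁴ = 1.18796×10⁸ − 4.49291×10⁹ = -4.37411×10⁹ K⁴, so P_net = -3.97 W — negative, meaning a net gain of 3.97 W.

Net gain ≈ 3.97 W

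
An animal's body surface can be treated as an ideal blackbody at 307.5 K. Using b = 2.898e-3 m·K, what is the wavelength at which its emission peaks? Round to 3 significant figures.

Wien's displacement law: λ_max = b/T = (2.898×10⁻³ m·K)/(307.5 K) = 9.424×10⁻⁶ m.
That is 9.42 μm, in the infrared range.

λ_max ≈ 9.42 μm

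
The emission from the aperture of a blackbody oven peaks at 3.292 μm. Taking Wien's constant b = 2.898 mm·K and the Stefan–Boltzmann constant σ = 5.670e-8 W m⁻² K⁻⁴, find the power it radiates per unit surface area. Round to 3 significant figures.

Wien's law: T = b/λ_max = 2.898×10⁻³/3.292×10⁻⁶ = 880.316 K.
Then I = σT⁴ = 5.670×10⁻⁸×(880.316)⁴ = 3.41×10⁴ W/m².

I ≈ 3.41×10⁴ W/m²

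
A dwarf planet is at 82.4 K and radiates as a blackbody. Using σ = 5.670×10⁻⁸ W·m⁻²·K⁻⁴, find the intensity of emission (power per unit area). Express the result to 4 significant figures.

Stefan–Boltzmann: I = σT⁴ = 5.670×10⁻⁸ × (82.4)⁴ = 2.614 W/m².

I ≈ 2.614 W/m²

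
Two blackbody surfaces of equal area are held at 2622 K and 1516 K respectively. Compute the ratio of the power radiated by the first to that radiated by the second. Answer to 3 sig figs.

With equal areas, P₁/P₂ = (T₁/T₂)⁴ = (2622/1516)⁴ = 8.95.

P₁/P₂ ≈ 8.95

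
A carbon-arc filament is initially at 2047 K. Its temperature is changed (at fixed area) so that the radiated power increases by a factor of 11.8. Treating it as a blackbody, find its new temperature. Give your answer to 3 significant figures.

T₂ ≈ 3.79×10³ K

P ∝ T⁴, so T₂/T₁ = (P₂/P₁)^(1/4) = (11.8)^(1/4) = 1.85341.
T₂ = 2047 × 1.85341 = 3.79×10³ K.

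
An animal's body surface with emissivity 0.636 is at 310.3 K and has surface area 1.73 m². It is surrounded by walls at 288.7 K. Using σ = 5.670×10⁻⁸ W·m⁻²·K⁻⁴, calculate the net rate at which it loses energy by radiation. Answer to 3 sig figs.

Net loss ≈ 145 W

Area A = 1.73 m².
Net radiated power P_net = εσA(T⁴ − T₀⁴) = 0.636×5.670×10⁻⁸×1.73×(310.3⁴ − 288.7⁴).
T⁴ − T₀⁴ = 9.27101×10⁹ − 6.94684×10⁹ = 2.32417×10⁹ K⁴, so P_net = 145 W.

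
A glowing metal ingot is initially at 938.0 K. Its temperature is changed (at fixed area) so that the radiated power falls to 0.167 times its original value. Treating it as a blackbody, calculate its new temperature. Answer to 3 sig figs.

T₂ ≈ 600 K

P ∝ T⁴, so T₂/T₁ = (P₂/P₁)^(1/4) = (0.167)^(1/4) = 0.639262.
T₂ = 938.0 × 0.639262 = 600 K.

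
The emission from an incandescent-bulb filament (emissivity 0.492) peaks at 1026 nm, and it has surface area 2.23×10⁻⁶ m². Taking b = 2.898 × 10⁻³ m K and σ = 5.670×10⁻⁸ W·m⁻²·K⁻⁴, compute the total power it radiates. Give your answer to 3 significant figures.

Wien's law: T = b/λ_max = 2.898×10⁻³/1.026×10⁻⁶ = 2824.56 K.
Area A = 2.23×10⁻⁶ m².
Then P = εσAT⁴ = 0.492×5.670×10⁻⁸×2.23×10⁻⁶×(2824.56)⁴ = 3.96 W.

P ≈ 3.96 W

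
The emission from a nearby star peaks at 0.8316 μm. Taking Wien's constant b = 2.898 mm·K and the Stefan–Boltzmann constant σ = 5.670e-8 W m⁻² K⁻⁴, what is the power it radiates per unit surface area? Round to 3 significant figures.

Wien's law: T = b/λ_max = 2.898×10⁻³/8.316×10⁻⁷ = 3484.85 K.
Then I = σT⁴ = 5.670×10⁻⁸×(3484.85)⁴ = 8.36×10⁶ W/m².

I ≈ 8.36×10⁶ W/m²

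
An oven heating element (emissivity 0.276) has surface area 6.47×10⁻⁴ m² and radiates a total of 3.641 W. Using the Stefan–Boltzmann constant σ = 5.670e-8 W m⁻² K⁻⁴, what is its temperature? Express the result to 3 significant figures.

T ≈ 774 K

Area A = 6.47×10⁻⁴ m².
P = εσAT⁴ ⇒ T = (P/(εσA))^(1/4) = (3.641/(0.276×5.670×10⁻⁸×6.47×10⁻⁴))^(1/4) = 774 K.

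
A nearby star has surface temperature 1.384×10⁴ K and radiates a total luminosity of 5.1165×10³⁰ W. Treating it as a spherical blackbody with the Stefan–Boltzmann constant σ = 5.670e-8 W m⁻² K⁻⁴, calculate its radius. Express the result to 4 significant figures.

L = 4πR²σT⁴ ⇒ R = √(L/(4πσT⁴)).
σT⁴ = 2.08031×10⁹ W/m², so R = √(5.1165×10³⁰/(4π×2.08031×10⁹)) = 1.399×10¹⁰ m.

R ≈ 1.399×10¹⁰ m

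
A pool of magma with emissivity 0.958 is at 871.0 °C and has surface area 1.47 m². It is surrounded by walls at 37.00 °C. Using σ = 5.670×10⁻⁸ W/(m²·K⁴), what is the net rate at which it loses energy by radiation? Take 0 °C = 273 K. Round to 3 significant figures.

T = 871.0 °C + 273 = 1144.0 K.
Surroundings: T = 37.00 °C + 273 = 310.00 K.
Area A = 1.47 m².
Net radiated power P_net = εσA(T⁴ − T₀⁴) = 0.958×5.670×10⁻⁸×1.47×(1144.0⁴ − 310.00⁴).
T⁴ − T₀⁴ = 1.71279×10¹² − 9.23521×10⁹ = 1.70355×10¹² K⁴, so P_net = 1.36×10⁵ W.

Net loss ≈ 1.36×10⁵ W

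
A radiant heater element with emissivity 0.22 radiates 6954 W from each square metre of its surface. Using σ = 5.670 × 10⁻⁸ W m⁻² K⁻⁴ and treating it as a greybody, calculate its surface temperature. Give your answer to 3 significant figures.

I = εσT⁴, so T = (I/εσ)^(1/4) = (6954/(0.22×5.670×10⁻⁸))^(1/4) = 864 K.

T ≈ 864 K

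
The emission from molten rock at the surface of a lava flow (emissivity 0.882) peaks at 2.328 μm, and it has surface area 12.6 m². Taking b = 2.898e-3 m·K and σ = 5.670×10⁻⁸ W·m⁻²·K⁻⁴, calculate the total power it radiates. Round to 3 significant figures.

P ≈ 1.51×10⁶ W

Wien's law: T = b/λ_max = 2.898×10⁻³/2.328×10⁻⁶ = 1244.85 K.
Area A = 12.6 m².
Then P = εσAT⁴ = 0.882×5.670×10⁻⁸×12.6×(1244.85)⁴ = 1.51×10⁶ W.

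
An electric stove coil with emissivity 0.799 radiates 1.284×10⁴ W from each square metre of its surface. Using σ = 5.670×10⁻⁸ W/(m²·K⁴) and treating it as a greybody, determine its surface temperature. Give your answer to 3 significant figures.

I = εσT⁴, so T = (I/εσ)^(1/4) = (1.284×10⁴/(0.799×5.670×10⁻⁸))^(1/4) = 730 K.

T ≈ 730 K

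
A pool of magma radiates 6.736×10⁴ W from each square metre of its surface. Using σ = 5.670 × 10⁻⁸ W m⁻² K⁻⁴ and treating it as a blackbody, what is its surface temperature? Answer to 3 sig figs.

T ≈ 1.04×10³ K

I = σT⁴, so T = (I/σ)^(1/4) = (6.736×10⁴/(5.670×10⁻⁸))^(1/4) = 1.04×10³ K.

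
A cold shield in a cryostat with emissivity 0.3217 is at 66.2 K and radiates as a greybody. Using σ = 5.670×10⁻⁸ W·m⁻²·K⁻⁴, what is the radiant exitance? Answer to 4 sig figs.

I ≈ 0.3503 W/m²

Stefan–Boltzmann: I = εσT⁴ = 0.3217 × 5.670×10⁻⁸ × (66.2)⁴ = 0.3503 W/m².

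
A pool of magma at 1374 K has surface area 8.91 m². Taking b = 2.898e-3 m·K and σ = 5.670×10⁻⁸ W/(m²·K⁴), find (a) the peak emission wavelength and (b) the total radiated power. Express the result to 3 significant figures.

(a) λ_max = b/T = 2.898×10⁻³/1374 = 2.109×10⁻⁶ m = 2.11 μm.
Area A = 8.91 m².
(b) P = σAT⁴ = 5.670×10⁻⁸×8.91×(1374)⁴ = 1.80×10⁶ W.

λ_max ≈ 2.11 μm; P ≈ 1.80×10⁶ W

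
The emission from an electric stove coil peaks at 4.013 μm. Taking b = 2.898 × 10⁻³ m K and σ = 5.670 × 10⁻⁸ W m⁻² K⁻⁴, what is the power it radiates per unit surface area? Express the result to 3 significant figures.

Wien's law: T = b/λ_max = 2.898×10⁻³/4.013×10⁻⁶ = 722.153 K.
Then I = σT⁴ = 5.670×10⁻⁸×(722.153)⁴ = 1.54×10⁴ W/m².

I ≈ 1.54×10⁴ W/m²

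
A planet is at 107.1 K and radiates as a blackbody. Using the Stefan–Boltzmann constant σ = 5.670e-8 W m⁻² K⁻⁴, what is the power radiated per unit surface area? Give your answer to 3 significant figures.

Stefan–Boltzmann: I = σT⁴ = 5.670×10⁻⁸ × (107.1)⁴ = 7.46 W/m².

I ≈ 7.46 W/m²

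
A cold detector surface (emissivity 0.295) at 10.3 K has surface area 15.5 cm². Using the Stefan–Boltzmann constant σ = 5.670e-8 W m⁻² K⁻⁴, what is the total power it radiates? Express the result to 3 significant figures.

P ≈ 2.92×10⁻⁷ W

Area A = 15.5 cm² = 1.55×10⁻³ m².
P = εσAT⁴ = 0.295 × 5.670×10⁻⁸ × 1.55×10⁻³ × (10.3)⁴ = 2.92×10⁻⁷ W.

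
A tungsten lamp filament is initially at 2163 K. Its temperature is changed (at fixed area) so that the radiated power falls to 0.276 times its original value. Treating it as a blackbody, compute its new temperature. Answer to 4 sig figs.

T₂ ≈ 1568 K

P ∝ T⁴, so T₂/T₁ = (P₂/P₁)^(1/4) = (0.276)^(1/4) = 0.724815.
T₂ = 2163 × 0.724815 = 1568 K.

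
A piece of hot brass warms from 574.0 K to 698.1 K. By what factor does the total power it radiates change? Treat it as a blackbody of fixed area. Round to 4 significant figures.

P₂/P₁ ≈ 2.188

P ∝ T⁴, so P₂/P₁ = (T₂/T₁)⁴ = (698.1/574.0)⁴ = (1.21620)⁴ = 2.188.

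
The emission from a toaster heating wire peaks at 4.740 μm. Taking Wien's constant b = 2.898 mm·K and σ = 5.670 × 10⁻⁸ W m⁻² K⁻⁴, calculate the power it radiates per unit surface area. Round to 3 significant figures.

Wien's law: T = b/λ_max = 2.898×10⁻³/4.740×10⁻⁶ = 611.392 K.
Then I = σT⁴ = 5.670×10⁻⁸×(611.392)⁴ = 7.92×10³ W/m².

I ≈ 7.92×10³ W/m²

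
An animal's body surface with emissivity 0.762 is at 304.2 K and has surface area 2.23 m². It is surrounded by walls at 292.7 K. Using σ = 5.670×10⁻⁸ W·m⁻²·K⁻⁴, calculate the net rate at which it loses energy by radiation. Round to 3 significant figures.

Net loss ≈ 118 W

Area A = 2.23 m².
Net radiated power P_net = εσA(T⁴ − T₀⁴) = 0.762×5.670×10⁻⁸×2.23×(304.2⁴ − 292.7⁴).
T⁴ − T₀⁴ = 8.56321×10⁹ − 7.33991×10⁹ = 1.22330×10⁹ K⁴, so P_net = 118 W.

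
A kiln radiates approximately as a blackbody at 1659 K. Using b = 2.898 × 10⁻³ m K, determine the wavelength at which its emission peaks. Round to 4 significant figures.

Wien's displacement law: λ_max = b/T = (2.898×10⁻³ m·K)/(1659 K) = 1.7468×10⁻⁶ m.
That is 1.747 μm, in the infrared range.

λ_max ≈ 1.747 μm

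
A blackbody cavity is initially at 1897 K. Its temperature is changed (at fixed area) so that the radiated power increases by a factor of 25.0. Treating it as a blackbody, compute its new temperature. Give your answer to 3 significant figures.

P ∝ T⁴, so T₂/T₁ = (P₂/P₁)^(1/4) = (25.0)^(1/4) = 2.23607.
T₂ = 1897 × 2.23607 = 4.24×10³ K.

T₂ ≈ 4.24×10³ K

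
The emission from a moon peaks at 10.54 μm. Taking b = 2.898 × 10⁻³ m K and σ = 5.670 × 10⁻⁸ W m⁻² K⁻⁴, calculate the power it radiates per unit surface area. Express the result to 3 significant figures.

Wien's law: T = b/λ_max = 2.898×10⁻³/1.054×10⁻⁵ = 274.953 K.
Then I = σT⁴ = 5.670×10⁻⁸×(274.953)⁴ = 324 W/m².

I ≈ 324 W/m²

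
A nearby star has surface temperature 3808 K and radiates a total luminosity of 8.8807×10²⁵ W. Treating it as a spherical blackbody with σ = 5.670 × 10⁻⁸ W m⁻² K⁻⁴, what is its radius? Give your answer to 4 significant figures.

L = 4πR²σT⁴ ⇒ R = √(L/(4πσT⁴)).
σT⁴ = 1.19226×10⁷ W/m², so R = √(8.8807×10²⁵/(4π×1.19226×10⁷)) = 7.699×10⁸ m.

R ≈ 7.699×10⁸ m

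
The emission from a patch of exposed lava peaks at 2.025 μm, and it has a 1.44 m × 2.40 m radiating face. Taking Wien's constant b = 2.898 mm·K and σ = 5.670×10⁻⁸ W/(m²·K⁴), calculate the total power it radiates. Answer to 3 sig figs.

Wien's law: T = b/λ_max = 2.898×10⁻³/2.025×10⁻⁶ = 1431.11 K.
Area A = 1.44 × 2.40 = 3.456 m².
Then P = σAT⁴ = 5.670×10⁻⁸×3.456×(1431.11)⁴ = 8.22×10⁵ W.

P ≈ 8.22×10⁵ W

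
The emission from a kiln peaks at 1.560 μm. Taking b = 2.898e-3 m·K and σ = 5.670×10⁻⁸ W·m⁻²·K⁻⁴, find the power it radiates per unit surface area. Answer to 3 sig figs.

I ≈ 6.75×10⁵ W/m²

Wien's law: T = b/λ_max = 2.898×10⁻³/1.560×10⁻⁶ = 1857.69 K.
Then I = σT⁴ = 5.670×10⁻⁸×(1857.69)⁴ = 6.75×10⁵ W/m².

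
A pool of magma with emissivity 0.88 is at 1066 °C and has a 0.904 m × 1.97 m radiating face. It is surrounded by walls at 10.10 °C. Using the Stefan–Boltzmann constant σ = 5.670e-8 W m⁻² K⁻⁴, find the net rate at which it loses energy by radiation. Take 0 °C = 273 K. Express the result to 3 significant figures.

Net loss ≈ 2.85×10⁵ W

T = 1066 °C + 273 = 1339 K.
Surroundings: T = 10.10 °C + 273 = 283.10 K.
Area A = 0.904 × 1.97 = 1.78088 m².
Net radiated power P_net = εσA(T⁴ − T₀⁴) = 0.88×5.670×10⁻⁸×1.78088×(1339⁴ − 283.10⁴).
T⁴ − T₀⁴ = 3.21457×10¹² − 6.42332×10⁹ = 3.20815×10¹² K⁴, so P_net = 2.85×10⁵ W.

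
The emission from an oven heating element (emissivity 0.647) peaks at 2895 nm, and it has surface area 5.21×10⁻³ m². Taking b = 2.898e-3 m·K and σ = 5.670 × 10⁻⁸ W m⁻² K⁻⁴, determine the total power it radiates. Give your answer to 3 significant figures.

P ≈ 192 W

Wien's law: T = b/λ_max = 2.898×10⁻³/2.895×10⁻⁶ = 1001.04 K.
Area A = 5.21×10⁻³ m².
Then P = εσAT⁴ = 0.647×5.670×10⁻⁸×5.21×10⁻³×(1001.04)⁴ = 192 W.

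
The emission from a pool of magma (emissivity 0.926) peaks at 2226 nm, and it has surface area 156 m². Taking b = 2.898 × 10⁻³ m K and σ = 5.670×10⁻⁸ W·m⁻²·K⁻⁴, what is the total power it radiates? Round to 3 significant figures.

Wien's law: T = b/λ_max = 2.898×10⁻³/2.226×10⁻⁶ = 1301.89 K.
Area A = 156 m².
Then P = εσAT⁴ = 0.926×5.670×10⁻⁸×156×(1301.89)⁴ = 2.35×10⁷ W.

P ≈ 2.35×10⁷ W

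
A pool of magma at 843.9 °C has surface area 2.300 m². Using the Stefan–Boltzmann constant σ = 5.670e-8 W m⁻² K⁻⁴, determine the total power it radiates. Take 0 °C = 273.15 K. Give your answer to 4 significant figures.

T = 843.9 °C + 273.15 = 1117.05 K.
Area A = 2.300 m².
P = σAT⁴ = 5.670×10⁻⁸ × 2.300 × (1117.05)⁴ = 2.030×10⁵ W.

P ≈ 2.030×10⁵ W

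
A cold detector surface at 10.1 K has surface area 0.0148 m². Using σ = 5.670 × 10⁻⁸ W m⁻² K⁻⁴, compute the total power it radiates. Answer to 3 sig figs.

P ≈ 8.73×10⁻⁶ W

Area A = 0.0148 m².
P = σAT⁴ = 5.670×10⁻⁸ × 0.0148 × (10.1)⁴ = 8.73×10⁻⁶ W.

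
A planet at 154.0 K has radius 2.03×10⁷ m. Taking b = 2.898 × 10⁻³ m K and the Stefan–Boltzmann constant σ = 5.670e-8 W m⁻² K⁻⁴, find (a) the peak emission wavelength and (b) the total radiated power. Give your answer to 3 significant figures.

λ_max ≈ 18.8 μm; P ≈ 1.65×10¹⁷ W

(a) λ_max = b/T = 2.898×10⁻³/154.0 = 1.882×10⁻⁵ m = 18.8 μm.
Surface area A = 4πR² = 4π(2.03×10⁷ m)² = 5.17848×10¹⁵ m².
(b) P = σAT⁴ = 5.670×10⁻⁸×5.17848×10¹⁵×(154.0)⁴ = 1.65×10¹⁷ W.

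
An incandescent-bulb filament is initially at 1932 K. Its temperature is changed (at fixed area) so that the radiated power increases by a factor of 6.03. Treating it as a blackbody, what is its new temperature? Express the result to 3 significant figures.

P ∝ T⁴, so T₂/T₁ = (P₂/P₁)^(1/4) = (6.03)^(1/4) = 1.56704.
T₂ = 1932 × 1.56704 = 3.03×10³ K.

T₂ ≈ 3.03×10³ K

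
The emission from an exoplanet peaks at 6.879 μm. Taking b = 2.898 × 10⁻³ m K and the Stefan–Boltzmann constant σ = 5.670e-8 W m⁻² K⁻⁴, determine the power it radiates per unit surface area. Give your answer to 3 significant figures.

I ≈ 1.79×10³ W/m²

Wien's law: T = b/λ_max = 2.898×10⁻³/6.879×10⁻⁶ = 421.282 K.
Then I = σT⁴ = 5.670×10⁻⁸×(421.282)⁴ = 1.79×10³ W/m².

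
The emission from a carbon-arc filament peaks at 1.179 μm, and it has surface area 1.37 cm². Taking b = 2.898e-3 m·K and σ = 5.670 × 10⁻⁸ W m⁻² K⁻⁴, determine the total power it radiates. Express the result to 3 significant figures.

Wien's law: T = b/λ_max = 2.898×10⁻³/1.179×10⁻⁶ = 2458.02 K.
Area A = 1.37 cm² = 1.37×10⁻⁴ m².
Then P = σAT⁴ = 5.670×10⁻⁸×1.37×10⁻⁴×(2458.02)⁴ = 284 W.

P ≈ 284 W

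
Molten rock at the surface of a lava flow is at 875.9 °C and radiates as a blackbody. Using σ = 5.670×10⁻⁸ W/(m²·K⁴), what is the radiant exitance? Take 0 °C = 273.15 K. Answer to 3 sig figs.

I ≈ 9.88×10⁴ W/m²

T = 875.9 °C + 273.15 = 1149.05 K.
Stefan–Boltzmann: I = σT⁴ = 5.670×10⁻⁸ × (1149.05)⁴ = 9.88×10⁴ W/m².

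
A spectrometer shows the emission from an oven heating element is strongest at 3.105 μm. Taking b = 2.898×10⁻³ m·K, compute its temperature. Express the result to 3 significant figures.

Wien's law gives T = b/λ_max = (2.898×10⁻³ m·K)/(3.105×10⁻⁶ m) = 933 K.

T ≈ 933 K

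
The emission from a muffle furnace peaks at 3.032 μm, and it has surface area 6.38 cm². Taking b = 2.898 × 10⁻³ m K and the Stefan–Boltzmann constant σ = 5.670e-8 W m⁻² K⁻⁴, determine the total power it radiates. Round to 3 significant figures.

Wien's law: T = b/λ_max = 2.898×10⁻³/3.032×10⁻⁶ = 955.805 K.
Area A = 6.38 cm² = 6.38×10⁻⁴ m².
Then P = σAT⁴ = 5.670×10⁻⁸×6.38×10⁻⁴×(955.805)⁴ = 30.2 W.

P ≈ 30.2 W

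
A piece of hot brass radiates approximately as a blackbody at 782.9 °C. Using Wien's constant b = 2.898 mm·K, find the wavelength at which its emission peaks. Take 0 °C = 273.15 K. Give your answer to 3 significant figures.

λ_max ≈ 2.74×10³ nm

T = 782.9 °C + 273.15 = 1056.05 K.
Wien's displacement law: λ_max = b/T = (2.898×10⁻³ m·K)/(1056.05 K) = 2.744×10⁻⁶ m.
That is 2.74×10³ nm, in the infrared range.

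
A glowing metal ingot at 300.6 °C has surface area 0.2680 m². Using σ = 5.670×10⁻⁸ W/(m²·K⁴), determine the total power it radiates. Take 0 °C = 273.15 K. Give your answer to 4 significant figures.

T = 300.6 °C + 273.15 = 573.75 K.
Area A = 0.2680 m².
P = σAT⁴ = 5.670×10⁻⁸ × 0.2680 × (573.75)⁴ = 1647 W.

P ≈ 1647 W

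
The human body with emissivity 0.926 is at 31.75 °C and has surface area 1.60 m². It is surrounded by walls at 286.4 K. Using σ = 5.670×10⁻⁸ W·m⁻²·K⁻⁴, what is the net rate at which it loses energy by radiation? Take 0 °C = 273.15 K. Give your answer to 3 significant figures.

Net loss ≈ 161 W

T = 31.75 °C + 273.15 = 304.90 K.
Area A = 1.60 m².
Net radiated power P_net = εσA(T⁴ − T₀⁴) = 0.926×5.670×10⁻⁸×1.60×(304.90⁴ − 286.4⁴).
T⁴ − T₀⁴ = 8.64231×10⁹ − 6.72809×10⁹ = 1.91422×10⁹ K⁴, so P_net = 161 W.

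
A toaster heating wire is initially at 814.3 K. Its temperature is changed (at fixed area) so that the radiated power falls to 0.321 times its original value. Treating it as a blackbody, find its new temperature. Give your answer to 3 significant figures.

T₂ ≈ 613 K

P ∝ T⁴, so T₂/T₁ = (P₂/P₁)^(1/4) = (0.321)^(1/4) = 0.752708.
T₂ = 814.3 × 0.752708 = 613 K.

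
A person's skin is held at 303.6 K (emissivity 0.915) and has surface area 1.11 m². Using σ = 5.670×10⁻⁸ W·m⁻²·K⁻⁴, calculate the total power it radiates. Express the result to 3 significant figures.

P ≈ 489 W

Area A = 1.11 m².
P = εσAT⁴ = 0.915 × 5.670×10⁻⁸ × 1.11 × (303.6)⁴ = 489 W.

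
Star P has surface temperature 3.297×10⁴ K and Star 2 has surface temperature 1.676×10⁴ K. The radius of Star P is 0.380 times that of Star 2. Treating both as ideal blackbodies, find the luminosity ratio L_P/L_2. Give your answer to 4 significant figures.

L ∝ R²T⁴, so L_P/L_2 = (R_P/R_2)²(T_P/T_2)⁴ = (0.380)² × (3.297×10⁴/1.676×10⁴)⁴ = 0.1444 × 14.9754 = 2.162.

L_P/L_2 ≈ 2.162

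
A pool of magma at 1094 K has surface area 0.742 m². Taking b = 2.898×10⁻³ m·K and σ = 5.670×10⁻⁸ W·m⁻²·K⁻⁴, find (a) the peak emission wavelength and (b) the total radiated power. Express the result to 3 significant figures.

(a) λ_max = b/T = 2.898×10⁻³/1094 = 2.649×10⁻⁶ m = 2.65×10³ nm.
Area A = 0.742 m².
(b) P = σAT⁴ = 5.670×10⁻⁸×0.742×(1094)⁴ = 6.03×10⁴ W.

λ_max ≈ 2.65×10³ nm; P ≈ 6.03×10⁴ W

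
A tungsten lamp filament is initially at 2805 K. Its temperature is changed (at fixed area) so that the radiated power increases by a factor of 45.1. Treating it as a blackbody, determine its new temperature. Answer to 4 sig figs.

T₂ ≈ 7269 K

P ∝ T⁴, so T₂/T₁ = (P₂/P₁)^(1/4) = (45.1)^(1/4) = 2.59146.
T₂ = 2805 × 2.59146 = 7269 K.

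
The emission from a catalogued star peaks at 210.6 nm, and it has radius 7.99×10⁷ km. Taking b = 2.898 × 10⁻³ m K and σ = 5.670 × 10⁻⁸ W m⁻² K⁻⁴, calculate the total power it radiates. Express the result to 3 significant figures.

Wien's law: T = b/λ_max = 2.898×10⁻³/2.106×10⁻⁷ = 13760.7 K.
Surface area A = 4πR² = 4π(7.99×10¹⁰ m)² = 8.02238×10²² m².
Then P = σAT⁴ = 5.670×10⁻⁸×8.02238×10²²×(13760.7)⁴ = 1.63×10³² W.

P ≈ 1.63×10³² W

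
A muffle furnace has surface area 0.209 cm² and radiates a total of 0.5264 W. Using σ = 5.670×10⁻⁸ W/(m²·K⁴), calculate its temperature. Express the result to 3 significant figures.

T ≈ 816 K

Area A = 0.209 cm² = 2.09×10⁻⁵ m².
P = σAT⁴ ⇒ T = (P/(σA))^(1/4) = (0.5264/(5.670×10⁻⁸×2.09×10⁻⁵))^(1/4) = 816 K.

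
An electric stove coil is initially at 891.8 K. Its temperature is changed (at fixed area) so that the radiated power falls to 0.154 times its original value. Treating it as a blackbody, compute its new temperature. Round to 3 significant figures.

T₂ ≈ 559 K

P ∝ T⁴, so T₂/T₁ = (P₂/P₁)^(1/4) = (0.154)^(1/4) = 0.626441.
T₂ = 891.8 × 0.626441 = 559 K.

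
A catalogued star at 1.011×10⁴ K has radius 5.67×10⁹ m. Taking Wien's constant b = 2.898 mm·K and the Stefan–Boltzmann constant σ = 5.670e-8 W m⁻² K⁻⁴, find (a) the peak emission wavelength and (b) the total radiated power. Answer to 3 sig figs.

(a) λ_max = b/T = 2.898×10⁻³/1.011×10⁴ = 2.866×10⁻⁷ m = 287 nm.
Surface area A = 4πR² = 4π(5.67×10⁹ m)² = 4.03995×10²⁰ m².
(b) P = σAT⁴ = 5.670×10⁻⁸×4.03995×10²⁰×(1.011×10⁴)⁴ = 2.39×10²⁹ W.

λ_max ≈ 287 nm; P ≈ 2.39×10²⁹ W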